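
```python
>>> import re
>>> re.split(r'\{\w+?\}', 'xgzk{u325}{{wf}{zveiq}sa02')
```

`split` removes every match and returns the 4 fragments in between.

['xgzk', '{', '', 'sa02']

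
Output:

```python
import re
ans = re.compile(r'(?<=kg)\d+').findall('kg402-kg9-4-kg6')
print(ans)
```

Because the assertion is zero-width, the text it checks is not consumed and won't appear in the result.
Matches: at [2:5] → '402'; at [8:9] → '9'; at [14:15] → '6'.
No capturing groups, so `findall` returns the 3 full match strings.

['402', '9', '6']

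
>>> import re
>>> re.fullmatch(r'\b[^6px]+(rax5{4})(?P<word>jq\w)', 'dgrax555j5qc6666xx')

Pattern: a word boundary (`\b`, zero-width); then one or more of any character except [6px]; then the literal 'rax', then exactly 4 of a literal '5' (captured); then the literal 'jq', then a word character (captured as 'word').
`re.fullmatch` is like wrapping the pattern in `^…$` (in single-line mode).
Here there's no way to consume every character, so the call returns None.

None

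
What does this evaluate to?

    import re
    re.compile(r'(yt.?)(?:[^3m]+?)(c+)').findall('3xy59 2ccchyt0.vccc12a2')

[('yt0', 'ccc')]

A non-greedy quantifier consumes as few characters as it can — just enough that the remainder of the pattern still matches from where it stops; whatever follows it matches normally.
With 2 capturing groups, `findall` returns a 2-tuple per match.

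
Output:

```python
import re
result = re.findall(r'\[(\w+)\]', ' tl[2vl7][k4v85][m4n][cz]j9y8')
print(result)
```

['2vl7', 'k4v85', 'm4n', 'cz']

With a single group, `findall` returns only what that group captured — 4 items.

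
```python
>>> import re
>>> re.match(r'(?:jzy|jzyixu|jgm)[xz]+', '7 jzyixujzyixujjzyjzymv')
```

`re.match` won't scan ahead — the pattern has to work from the very first character.
Here position 0 doesn't satisfy it, so the call returns None.

None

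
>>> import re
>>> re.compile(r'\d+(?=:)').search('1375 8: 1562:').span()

Lookahead/lookbehind check context without consuming it, so the matched span excludes the asserted characters.
Unlike `match`, `search` isn't anchored — it looks for the pattern anywhere in the string.
The match spans [5:6] → '8'.

(5, 6)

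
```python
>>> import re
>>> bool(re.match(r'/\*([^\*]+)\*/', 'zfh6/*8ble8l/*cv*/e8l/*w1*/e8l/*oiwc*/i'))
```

`re.match` only tries the pattern at the start of the string.
Here the string doesn't start with a match, so the call returns None, and `bool(None)` is False.

False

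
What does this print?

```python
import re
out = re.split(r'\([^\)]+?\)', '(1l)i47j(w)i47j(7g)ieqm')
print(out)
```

Matches to split on: at [0:4] → '(1l)'; at [8:11] → '(w)'; at [15:19] → '(7g)'.
Splitting on the pattern gives 4 pieces.

['', 'i47j', 'i47j', 'ieqm']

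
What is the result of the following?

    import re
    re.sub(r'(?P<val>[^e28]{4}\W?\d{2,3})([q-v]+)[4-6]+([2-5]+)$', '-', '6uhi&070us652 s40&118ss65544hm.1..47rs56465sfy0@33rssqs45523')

This matches exactly 4 of any character except [e28], then optionally a non-word character, then 2 to 3 of a digit (captured as 'val'); then one or more of a character in [q-v] (captured); then one or more of a character in [4-6]; then one or more of a character in [2-5] (captured); then anchored at the end.
Every occurrence is swapped for '-'.

'6uhi&070us652 s40&118ss65544hm.1..47rs56465-'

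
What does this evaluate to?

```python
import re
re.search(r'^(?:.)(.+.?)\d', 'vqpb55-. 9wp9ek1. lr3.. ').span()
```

The pattern matches anchored at the start of the string; then any character (non-capturing group); then one or more of any character, then optionally any character (captured); then a digit.
`re.search` scans for the first position where the pattern succeeds.
The match spans [0:21] → 'vqpb55-. 9wp9ek1. lr3'.
Captured: group 1 = 'qpb55-. 9wp9ek1. lr'.

(0, 21)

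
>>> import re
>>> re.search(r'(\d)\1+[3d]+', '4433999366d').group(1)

'4'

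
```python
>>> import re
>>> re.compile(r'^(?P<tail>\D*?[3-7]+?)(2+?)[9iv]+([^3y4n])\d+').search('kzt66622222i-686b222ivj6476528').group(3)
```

The match spans [0:16] → 'kzt66622222i-686'.
Captured: group 1 = 'kzt666', group 2 = '22222', group 3 = '-'.

'-'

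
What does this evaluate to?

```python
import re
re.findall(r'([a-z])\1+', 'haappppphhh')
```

['a', 'p', 'h']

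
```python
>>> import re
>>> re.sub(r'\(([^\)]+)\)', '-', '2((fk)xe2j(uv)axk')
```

Matches: at [1:6] → '((fk)'; at [10:14] → '(uv)'.
`sub` substitutes '-' at each match site.

'2-xe2j-axk'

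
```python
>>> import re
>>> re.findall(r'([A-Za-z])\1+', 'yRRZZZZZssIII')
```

['R', 'Z', 's', 'I']

A backreference is literal: `\1` must see the identical characters the first group matched.
Walking the string: at [1:3] match 'RR', group 1 = 'R'; at [3:8] match 'ZZZZZ', group 1 = 'Z'; at [8:10] match 'ss', group 1 = 's'; at [10:13] match 'III', group 1 = 'I'.
One capturing group, so `findall` returns just the captured substring from each match — 4 in all.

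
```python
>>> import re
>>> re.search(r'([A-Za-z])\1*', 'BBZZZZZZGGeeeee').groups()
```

('B',)

After group 1 captures some text, `\1` only succeeds where that same text appears again.
`re.search` scans for the first position where the pattern succeeds.
The match spans [0:2] → 'BB'.
Captured: group 1 = 'B'.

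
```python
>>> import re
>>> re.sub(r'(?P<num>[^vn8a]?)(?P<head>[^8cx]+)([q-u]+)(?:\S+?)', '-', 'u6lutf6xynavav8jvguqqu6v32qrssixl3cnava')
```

'-6xynavav8-xl3cnava'

This matches optionally any character except [vn8a] (captured as 'num'); then one or more of any character except [8cx] (captured as 'head'); then one or more of a character in [q-u] (captured); then one or more of a non-whitespace character (lazy) (non-capturing group).
Matches: at [0:6] → 'u6lutf'; at [15:31] → 'jvguqqu6v32qrssi'.
Each match is replaced by '-'.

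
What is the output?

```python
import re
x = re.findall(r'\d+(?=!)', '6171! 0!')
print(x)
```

The lookaround is zero-width — it requires the adjacent text to match without consuming it, so the asserted text isn't part of the match.
With no groups in the pattern, `findall` gives back each whole match — 2 here.

['6171', '0']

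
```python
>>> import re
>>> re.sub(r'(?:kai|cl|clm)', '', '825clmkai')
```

Alternation tries branches left to right and keeps the first one that lets the overall match succeed at that position.
`sub` substitutes '' at each match site.

'825m'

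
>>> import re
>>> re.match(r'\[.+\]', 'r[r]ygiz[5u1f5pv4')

None

`re.match` won't scan ahead — the pattern has to work from the very first character.
Here the string doesn't start with a match, so the call returns None.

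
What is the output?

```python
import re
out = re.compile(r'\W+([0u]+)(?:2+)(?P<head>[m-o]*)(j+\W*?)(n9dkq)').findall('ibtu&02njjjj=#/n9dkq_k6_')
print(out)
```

The pattern matches one or more of a non-word character; then one or more of one of [0u] (captured); then one or more of a literal '2' (non-capturing group); then zero or more of a character in [m-o] (captured as 'head'); then one or more of a literal 'j', then zero or more of a non-word character (lazy) (captured); then the literal 'n9d', then the literal 'kq' (captured).
Walking the string: at [4:20] match '&02njjjj=#/n9dkq', groups = ('0', 'n', 'jjjj=#/', 'n9dkq').
4 groups means the one result is a tuple of 4 captured strings — 1 here.

[('0', 'n', 'jjjj=#/', 'n9dkq')]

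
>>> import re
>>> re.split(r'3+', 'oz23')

['oz2', '']

The pattern matches one or more of a literal '3'.
Matches to split on: at [3:4] → '3'.
Splitting on the pattern gives 2 pieces.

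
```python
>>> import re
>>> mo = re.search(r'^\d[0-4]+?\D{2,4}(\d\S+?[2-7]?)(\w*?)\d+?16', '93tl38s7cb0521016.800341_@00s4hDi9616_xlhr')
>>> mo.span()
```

(0, 17)

The pattern matches anchored at the start of the string; then a digit, then one or more of a character in [0-4] (lazy), then 2 to 4 of a non-digit; then a digit, then one or more of a non-whitespace character (lazy), then optionally a character in [2-7] (captured); then zero or more of a word character (lazy) (captured); then one or more of a digit (lazy), then the literal '16'.
A non-greedy quantifier consumes as few characters as it can — just enough that the remainder of the pattern still matches from where it stops; whatever follows it matches normally.
`search` walks the string left to right and returns the first match it finds.
The match spans [0:17] → '93tl38s7cb0521016'.
Captured: group 1 = '38', group 2 = 's7cb'.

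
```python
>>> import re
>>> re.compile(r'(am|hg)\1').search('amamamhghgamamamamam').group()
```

A backreference is literal: `\1` must see the identical characters the first group matched.
`search` walks the string left to right and returns the first match it finds.
The match spans [0:4] → 'amam'.
Captured: group 1 = 'am'.

'amam'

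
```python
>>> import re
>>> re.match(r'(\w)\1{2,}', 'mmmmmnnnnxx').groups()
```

('m',)

The backreference `\1` re-matches whatever the first group consumed, character for character.
`match` is anchored at position 0; if the pattern doesn't fit there, it returns None.
The match spans [0:5] → 'mmmmm'.
Captured: group 1 = 'm'.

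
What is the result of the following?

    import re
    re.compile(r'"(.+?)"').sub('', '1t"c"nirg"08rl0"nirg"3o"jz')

A non-greedy quantifier consumes as few characters as it can — just enough that the remainder of the pattern still matches from where it stops; whatever follows it matches normally.
Every occurrence is swapped for ''.

'1tnirgnirgjz'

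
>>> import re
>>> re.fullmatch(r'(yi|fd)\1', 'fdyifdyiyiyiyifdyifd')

For `fullmatch`, every character of the input must be accounted for by the pattern.
Here the string isn't matched end-to-end, so the call returns None.

None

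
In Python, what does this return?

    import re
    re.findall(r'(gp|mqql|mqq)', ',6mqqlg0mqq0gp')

['mqql', 'mqq', 'gp']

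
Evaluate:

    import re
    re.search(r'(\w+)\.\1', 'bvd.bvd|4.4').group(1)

'bvd'

`\1` has to match the exact text group 1 already captured.
Unlike `match`, `search` isn't anchored — it looks for the pattern anywhere in the string.
The match spans [0:7] → 'bvd.bvd'.
Captured: group 1 = 'bvd'.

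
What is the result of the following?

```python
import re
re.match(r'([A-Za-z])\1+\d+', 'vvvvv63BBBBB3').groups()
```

('v',)

A backreference is literal: `\1` must see the identical characters the first group matched.
With `match`, the pattern is implicitly anchored at the beginning.
The match spans [0:7] → 'vvvvv63'.
Captured: group 1 = 'v'.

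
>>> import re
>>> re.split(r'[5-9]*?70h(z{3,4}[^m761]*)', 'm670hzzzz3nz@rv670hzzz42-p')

This matches zero or more of a character in [5-9] (lazy), then the literal '70h'; then 3 to 4 of the literal 'z', then zero or more of any character except [m761] (captured).
Matches to split on: at [1:15] → '670hzzzz3nz@rv'; at [15:26] → '670hzzz42-p'.
`re.split` interleaves the captured-group text with the surrounding fragments.

['m', 'zzzz3nz@rv', '', 'zzz42-p', '']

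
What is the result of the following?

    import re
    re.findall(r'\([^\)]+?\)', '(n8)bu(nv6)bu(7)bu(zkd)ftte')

Since nothing is captured, `findall` lists the 4 matched substrings directly.

['(n8)', '(nv6)', '(7)', '(zkd)']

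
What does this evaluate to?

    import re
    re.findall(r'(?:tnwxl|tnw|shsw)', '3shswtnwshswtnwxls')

['shsw', 'tnw', 'shsw', 'tnwxl']

Branches in `(...|...)` are attempted left-to-right; the first branch that allows the whole pattern to succeed is taken.
No capturing groups, so `findall` returns the 4 full match strings.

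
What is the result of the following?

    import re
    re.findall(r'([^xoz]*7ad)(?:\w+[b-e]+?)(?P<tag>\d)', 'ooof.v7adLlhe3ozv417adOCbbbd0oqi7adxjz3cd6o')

Pattern: zero or more of any character except [xoz], then the literal '7ad' (captured); then one or more of a word character, then one or more of a character in [b-e] (lazy) (non-capturing group); then a digit (captured as 'tag').
2 groups means the one result is a tuple of 2 captured strings — 1 here.

[('f.v7ad', '6')]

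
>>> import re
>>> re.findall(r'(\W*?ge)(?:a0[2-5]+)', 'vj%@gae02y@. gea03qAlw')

['@. ge']

Pattern: zero or more of a non-word character (lazy), then the literal 'ge' (captured); then the literal 'a0', then one or more of a character in [2-5] (non-capturing group).
Because there's exactly one group, `findall` drops the full match and keeps group 1 from the one hit.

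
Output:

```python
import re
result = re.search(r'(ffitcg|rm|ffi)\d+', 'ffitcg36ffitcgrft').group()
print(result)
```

ffitcg36

The match spans [0:8] → 'ffitcg36'.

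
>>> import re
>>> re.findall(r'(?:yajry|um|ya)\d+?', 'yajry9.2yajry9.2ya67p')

['yajry9', 'yajry9', 'ya6']

Walking the string: at [0:6] → 'yajry9'; at [8:14] → 'yajry9'; at [16:19] → 'ya6'.
`findall` yields the raw match text (3 of them) because the pattern has no groups.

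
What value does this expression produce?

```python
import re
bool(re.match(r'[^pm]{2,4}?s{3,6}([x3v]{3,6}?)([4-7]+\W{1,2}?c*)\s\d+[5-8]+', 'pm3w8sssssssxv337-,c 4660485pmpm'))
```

`re.match` only tries the pattern at the start of the string.
Here the string doesn't start with a match, so the call returns None, and `bool(None)` is False.

False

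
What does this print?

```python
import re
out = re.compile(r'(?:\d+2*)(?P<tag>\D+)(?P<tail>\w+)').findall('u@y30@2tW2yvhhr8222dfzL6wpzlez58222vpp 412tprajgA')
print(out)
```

The pattern matches one or more of a digit, then zero or more of the literal '2' (non-capturing group); then one or more of a non-digit (captured as 'tag'); then one or more of a word character (captured as 'tail').
Walking the string: at [3:38] match '30@2tW2yvhhr8222dfzL6wpzlez58222vpp', groups = ('@', '2tW2yvhhr8222dfzL6wpzlez58222vpp'); at [39:49] match '412tprajgA', groups = ('tprajg', 'A').
Multiple groups make `findall` return tuples — one 2-tuple for each match.

[('@', '2tW2yvhhr8222dfzL6wpzlez58222vpp'), ('tprajg', 'A')]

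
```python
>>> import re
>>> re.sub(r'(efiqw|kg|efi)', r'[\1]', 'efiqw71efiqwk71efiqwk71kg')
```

'[efiqw]71[efiqw]k71[efiqw]k71[kg]'

Alternation tries branches left to right and keeps the first one that lets the overall match succeed at that position.
Each match is replaced using the text its own group 1 captured.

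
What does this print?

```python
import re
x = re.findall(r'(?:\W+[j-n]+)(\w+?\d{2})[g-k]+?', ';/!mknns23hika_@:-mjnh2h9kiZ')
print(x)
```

One capturing group, so `findall` returns just the captured substring from the one match — 1 in all.

['s23']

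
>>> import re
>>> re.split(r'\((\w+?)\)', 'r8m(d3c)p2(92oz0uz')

Matches to split on: at [3:8] → '(d3c)'.
`re.split` interleaves the captured-group text with the surrounding fragments.

['r8m', 'd3c', 'p2(92oz0uz']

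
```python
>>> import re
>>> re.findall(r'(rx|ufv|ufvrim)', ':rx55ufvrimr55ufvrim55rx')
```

['rx', 'ufv', 'ufv', 'rx']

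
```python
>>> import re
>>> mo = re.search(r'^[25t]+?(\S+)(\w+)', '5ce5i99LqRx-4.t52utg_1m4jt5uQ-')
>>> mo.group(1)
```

The match spans [0:29] → '5ce5i99LqRx-4.t52utg_1m4jt5uQ'.
Captured: group 1 = 'ce5i99LqRx-4.t52utg_1m4jt5u', group 2 = 'Q'.

'ce5i99LqRx-4.t52utg_1m4jt5u'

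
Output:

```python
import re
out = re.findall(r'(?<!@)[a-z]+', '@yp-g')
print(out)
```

['p', 'g']

The negative lookahead/lookbehind blocks any match where the forbidden context is present.
Matches: at [2:3] → 'p'; at [4:5] → 'g'.
`findall` yields the raw match text (2 of them) because the pattern has no groups.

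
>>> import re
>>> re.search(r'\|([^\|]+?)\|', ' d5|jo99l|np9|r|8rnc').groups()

`re.search` scans for the first position where the pattern succeeds.
The match spans [3:10] → '|jo99l|'.
Captured: group 1 = 'jo99l'.

('jo99l',)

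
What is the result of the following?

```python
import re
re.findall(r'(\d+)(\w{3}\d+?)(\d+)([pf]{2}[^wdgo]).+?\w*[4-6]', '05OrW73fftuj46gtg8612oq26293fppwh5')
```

Multiple groups make `findall` return tuples — one 4-tuple for the one match.

[('05', 'OrW7', '3', 'fft')]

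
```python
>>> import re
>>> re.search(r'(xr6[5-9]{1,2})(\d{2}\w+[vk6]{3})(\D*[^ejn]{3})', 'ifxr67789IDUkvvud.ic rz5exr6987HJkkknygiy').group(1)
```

The match spans [2:24] → 'xr67789IDUkvvud.ic rz5'.
Captured: group 1 = 'xr677', group 2 = '89IDUkvv', group 3 = 'ud.ic rz5'.

'xr677'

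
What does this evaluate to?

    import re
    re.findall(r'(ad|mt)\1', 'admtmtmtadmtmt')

A backreference is literal: `\1` must see the identical characters the first group matched.
Scanning left to right: at [2:6] match 'mtmt', group 1 = 'mt'; at [10:14] match 'mtmt', group 1 = 'mt'.
Because there's exactly one group, `findall` drops the full match and keeps group 1 from each hit.

['mt', 'mt']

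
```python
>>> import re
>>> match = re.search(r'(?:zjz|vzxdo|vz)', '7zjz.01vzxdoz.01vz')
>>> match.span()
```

(1, 4)

The match spans [1:4] → 'zjz'.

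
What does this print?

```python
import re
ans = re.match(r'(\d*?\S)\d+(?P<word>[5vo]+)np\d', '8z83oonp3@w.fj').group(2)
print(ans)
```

Pattern: zero or more of a digit (lazy), then a non-whitespace character (captured); then one or more of a digit; then one or more of one of [5vo] (captured as 'word'); then the literal 'np', then a digit.
`re.match` won't scan ahead — the pattern has to work from the very first character.
The match spans [0:9] → '8z83oonp3'.
Captured: group 1 = '8z', group 2 = 'oo'.

oo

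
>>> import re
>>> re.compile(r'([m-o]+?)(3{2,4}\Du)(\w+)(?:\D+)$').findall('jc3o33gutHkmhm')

[('o', '33gu', 'tHkmh')]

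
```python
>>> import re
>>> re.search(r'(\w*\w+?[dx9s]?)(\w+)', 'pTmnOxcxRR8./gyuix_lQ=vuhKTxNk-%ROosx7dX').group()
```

The pattern matches zero or more of a word character, then one or more of a word character (lazy), then optionally one of [dx9s] (captured); then one or more of a word character (captured).
The match spans [0:11] → 'pTmnOxcxRR8'.

'pTmnOxcxRR8'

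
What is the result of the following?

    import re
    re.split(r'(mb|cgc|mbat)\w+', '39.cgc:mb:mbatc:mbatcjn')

`|` is ordered: at each position the engine commits to the first alternative that works.
`re.split` interleaves the captured-group text with the surrounding fragments.

['39.cgc:mb:', 'mb', ':', 'mb', '']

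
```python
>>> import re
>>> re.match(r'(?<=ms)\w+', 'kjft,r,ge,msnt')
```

`re.match` only tries the pattern at the start of the string.
Here the string doesn't start with a match, so the call returns None.

None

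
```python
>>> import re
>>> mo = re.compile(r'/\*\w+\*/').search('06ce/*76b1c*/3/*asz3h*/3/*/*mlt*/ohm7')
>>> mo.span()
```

`search` walks the string left to right and returns the first match it finds.
The match spans [4:13] → '/*76b1c*/'.

(4, 13)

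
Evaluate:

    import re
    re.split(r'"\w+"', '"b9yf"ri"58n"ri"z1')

Splitting on the pattern gives 3 pieces.

['', 'ri', 'ri"z1']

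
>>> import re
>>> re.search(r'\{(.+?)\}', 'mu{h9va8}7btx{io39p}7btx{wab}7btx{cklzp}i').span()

(2, 9)

The match spans [2:9] → '{h9va8}'.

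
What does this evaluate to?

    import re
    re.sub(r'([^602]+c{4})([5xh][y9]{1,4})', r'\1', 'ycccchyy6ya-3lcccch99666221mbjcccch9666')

'ycccc6ya-3lcccc666221mbjcccc666'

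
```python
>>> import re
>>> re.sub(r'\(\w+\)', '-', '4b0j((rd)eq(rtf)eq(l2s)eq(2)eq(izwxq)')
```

'4b0j(-eq-eq-eq-eq-'

Every occurrence is swapped for '-'.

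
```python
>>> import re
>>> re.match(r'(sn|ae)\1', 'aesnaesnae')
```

The backreference `\1` re-matches whatever the first group consumed, character for character.
`re.match` only tries the pattern at the start of the string.
Here the string doesn't start with a match, so the call returns None.

None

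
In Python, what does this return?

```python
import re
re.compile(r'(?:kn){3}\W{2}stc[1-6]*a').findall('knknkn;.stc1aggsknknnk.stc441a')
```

['knknkn;.stc1a']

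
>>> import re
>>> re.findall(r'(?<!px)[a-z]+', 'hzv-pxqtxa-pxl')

Because the assertion is negative and zero-width, positions next to the forbidden text are skipped.
Walking the string: at [0:3] → 'hzv'; at [4:10] → 'pxqtxa'; at [11:14] → 'pxl'.
`findall` yields the raw match text (3 of them) because the pattern has no groups.

['hzv', 'pxqtxa', 'pxl']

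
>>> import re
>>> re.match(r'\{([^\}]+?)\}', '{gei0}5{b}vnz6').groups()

The match spans [0:6] → '{gei0}'.
Captured: group 1 = 'gei0'.

('gei0',)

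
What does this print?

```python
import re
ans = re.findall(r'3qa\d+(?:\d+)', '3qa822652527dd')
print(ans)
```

The pattern matches the literal '3qa', then one or more of a digit; then one or more of a digit (non-capturing group).
Scanning left to right: at [0:12] → '3qa822652527'.
Since nothing is captured, `findall` lists the 1 matched substring directly.

['3qa822652527']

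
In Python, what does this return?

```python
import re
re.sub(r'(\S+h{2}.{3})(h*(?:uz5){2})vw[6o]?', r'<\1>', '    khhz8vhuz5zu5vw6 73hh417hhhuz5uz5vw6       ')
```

'    khhz8vhuz5zu5vw6 <73hh417>       '

Pattern: one or more of a non-whitespace character, then exactly 2 of the literal 'h', then exactly 3 of any character (captured); then zero or more of the literal 'h', then the literal 'uz5' repeated 2 times (captured); then the literal 'vw', then optionally one of [6o].
Matches: at [21:40] → '73hh417hhhuz5uz5vw6'.
The replacement refers to a captured group, so each match is rewritten using its own captured text.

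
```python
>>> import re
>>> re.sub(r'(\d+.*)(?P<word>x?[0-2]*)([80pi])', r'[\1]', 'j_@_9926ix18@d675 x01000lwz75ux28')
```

'j_@_[9926ix18@d675 x01000lwz75ux2]'

The replacement refers to a captured group, so each match is rewritten using its own captured text.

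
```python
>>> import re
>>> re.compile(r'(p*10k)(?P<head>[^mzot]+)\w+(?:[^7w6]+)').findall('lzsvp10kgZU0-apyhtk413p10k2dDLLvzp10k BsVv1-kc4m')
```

[('p10k', 'gZU0-apyh')]

The pattern matches zero or more of the literal 'p', then the literal '10', then a literal 'k' (captured); then one or more of any character except [mzot] (captured as 'head'); then one or more of a word character; then one or more of any character except [7w6] (non-capturing group).
Multiple groups make `findall` return tuples — one 2-tuple for the one match.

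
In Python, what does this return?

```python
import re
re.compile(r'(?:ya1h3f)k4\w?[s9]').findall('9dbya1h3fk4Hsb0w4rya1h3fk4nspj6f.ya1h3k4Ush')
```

['ya1h3fk4Hs', 'ya1h3fk4ns']

The pattern matches the literal 'y', then the literal 'a1h', then the literal '3f' (non-capturing group); then the literal 'k4', then optionally a word character, then one of [s9].
Matches: at [3:13] → 'ya1h3fk4Hs'; at [18:28] → 'ya1h3fk4ns'.
`findall` yields the raw match text (2 of them) because the pattern has no groups.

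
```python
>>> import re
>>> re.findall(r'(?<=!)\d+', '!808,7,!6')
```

The `(?=…)`/`(?<=…)` assertion just peeks at neighbouring text; it doesn't advance the match position.
Matches: at [1:4] → '808'; at [8:9] → '6'.
With no groups in the pattern, `findall` gives back each whole match — 2 here.

['808', '6']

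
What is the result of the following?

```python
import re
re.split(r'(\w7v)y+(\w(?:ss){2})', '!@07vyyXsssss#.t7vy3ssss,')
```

['!@', '07v', 'Xssss', 's#.', 't7v', '3ssss', ',']

Pattern: a word character, then the literal '7v' (captured); then one or more of a literal 'y'; then a word character, then the literal 'ss' repeated 2 times (captured).
Matches to split on: at [2:12] → '07vyyXssss'; at [15:24] → 't7vy3ssss'.
The group in the pattern means `split` returns the separators' captures alongside the pieces.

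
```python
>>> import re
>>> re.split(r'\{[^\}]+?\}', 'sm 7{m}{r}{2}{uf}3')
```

['sm 7', '', '', '', '3']

Matches to split on: at [4:7] → '{m}'; at [7:10] → '{r}'; at [10:13] → '{2}'; at [13:17] → '{uf}'.
`split` removes every match and returns the 5 fragments in between.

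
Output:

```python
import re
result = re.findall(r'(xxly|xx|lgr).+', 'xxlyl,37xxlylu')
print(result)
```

['xxly']

`|` is ordered: at each position the engine commits to the first alternative that works.
Matches: at [0:14] match 'xxlyl,37xxlylu', group 1 = 'xxly'.
One capturing group, so `findall` returns just the captured substring from the one match — 1 in all.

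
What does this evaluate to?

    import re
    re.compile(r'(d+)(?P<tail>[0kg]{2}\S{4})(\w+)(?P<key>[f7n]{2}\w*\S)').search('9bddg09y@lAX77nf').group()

'ddg09y@lAX77nf'

Pattern: one or more of a literal 'd' (captured); then exactly 2 of one of [0kg], then exactly 4 of a non-whitespace character (captured as 'tail'); then one or more of a word character (captured); then exactly 2 of one of [f7n], then zero or more of a word character, then a non-whitespace character (captured as 'key').
`search` walks the string left to right and returns the first match it finds.
The match spans [2:16] → 'ddg09y@lAX77nf'.
Captured: group 1 = 'dd', group 2 = 'g09y@l', group 3 = 'AX7', group 4 = '7nf'.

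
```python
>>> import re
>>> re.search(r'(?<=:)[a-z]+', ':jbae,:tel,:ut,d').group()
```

'jbae'

Lookahead/lookbehind check context without consuming it, so the matched span excludes the asserted characters.
`search` walks the string left to right and returns the first match it finds.
The match spans [1:5] → 'jbae'.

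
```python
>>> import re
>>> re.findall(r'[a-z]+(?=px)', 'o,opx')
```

Because the assertion is zero-width, the text it checks is not consumed and won't appear in the result.
Since nothing is captured, `findall` lists the 1 matched substring directly.

['o']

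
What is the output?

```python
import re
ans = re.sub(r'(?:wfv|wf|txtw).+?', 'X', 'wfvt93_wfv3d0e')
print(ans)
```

X93_Xd0e

Branches in `(...|...)` are attempted left-to-right; the first branch that allows the whole pattern to succeed is taken.
Matches: at [0:4] → 'wfvt'; at [7:11] → 'wfv3'.
Each match is replaced by 'X'.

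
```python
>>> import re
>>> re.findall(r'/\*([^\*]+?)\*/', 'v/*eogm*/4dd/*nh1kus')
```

Matches: at [1:9] match '/*eogm*/', group 1 = 'eogm'.
`findall` collects group 1 from the one match (1 total).

['eogm']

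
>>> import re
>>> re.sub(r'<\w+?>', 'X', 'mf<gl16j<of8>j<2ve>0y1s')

Matches: at [8:13] → '<of8>'; at [14:19] → '<2ve>'.
Each match is replaced by 'X'.

'mf<gl16jXjX0y1s'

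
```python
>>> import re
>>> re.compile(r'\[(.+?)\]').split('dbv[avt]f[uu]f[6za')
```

A non-greedy quantifier consumes as few characters as it can — just enough that the remainder of the pattern still matches from where it stops; whatever follows it matches normally.
With a capturing group present, the delimiter's captured portion is kept in the result list.

['dbv', 'avt', 'f', 'uu', 'f[6za']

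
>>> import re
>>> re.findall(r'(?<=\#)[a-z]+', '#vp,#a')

['vp', 'a']

Lookahead/lookbehind check context without consuming it, so the matched span excludes the asserted characters.
Since nothing is captured, `findall` lists the 2 matched substrings directly.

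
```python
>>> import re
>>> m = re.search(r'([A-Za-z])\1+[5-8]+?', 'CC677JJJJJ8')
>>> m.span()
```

(0, 3)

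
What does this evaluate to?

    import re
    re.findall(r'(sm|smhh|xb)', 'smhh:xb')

['sm', 'xb']

`|` is ordered: at each position the engine commits to the first alternative that works.
Matches: at [0:2] match 'sm', group 1 = 'sm'; at [5:7] match 'xb', group 1 = 'xb'.
Because there's exactly one group, `findall` drops the full match and keeps group 1 from each hit.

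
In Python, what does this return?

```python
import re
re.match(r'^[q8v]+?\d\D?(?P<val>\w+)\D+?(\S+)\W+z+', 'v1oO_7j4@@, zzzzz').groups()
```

('O_7j4', '@,')

The match spans [0:17] → 'v1oO_7j4@@, zzzzz'.
Captured: group 1 = 'O_7j4', group 2 = '@,'.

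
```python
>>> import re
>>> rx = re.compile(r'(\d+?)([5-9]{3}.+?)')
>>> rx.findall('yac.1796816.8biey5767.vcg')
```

[('1', '7968'), ('5', '767.')]

The pattern matches one or more of a digit (lazy) (captured); then exactly 3 of a character in [5-9], then one or more of any character (lazy) (captured).
A non-greedy quantifier consumes as few characters as it can — just enough that the remainder of the pattern still matches from where it stops; whatever follows it matches normally.
Matches: at [4:9] match '17968', groups = ('1', '7968'); at [17:22] match '5767.', groups = ('5', '767.').
Multiple groups make `findall` return tuples — one 2-tuple for each match.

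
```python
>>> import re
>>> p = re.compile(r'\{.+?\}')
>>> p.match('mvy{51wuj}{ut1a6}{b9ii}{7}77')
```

None

`re.match` won't scan ahead — the pattern has to work from the very first character.
Here the string doesn't start with a match, so the call returns None.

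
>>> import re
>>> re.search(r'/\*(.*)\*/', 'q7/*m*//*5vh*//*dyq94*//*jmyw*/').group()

'/*m*//*5vh*//*dyq94*//*jmyw*/'

`re.search` scans for the first position where the pattern succeeds.
The match spans [2:31] → '/*m*//*5vh*//*dyq94*//*jmyw*/'.
Captured: group 1 = 'm*//*5vh*//*dyq94*//*jmyw'.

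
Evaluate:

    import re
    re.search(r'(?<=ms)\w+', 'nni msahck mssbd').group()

'ahck'

Because the assertion is zero-width, the text it checks is not consumed and won't appear in the result.
The match spans [6:10] → 'ahck'.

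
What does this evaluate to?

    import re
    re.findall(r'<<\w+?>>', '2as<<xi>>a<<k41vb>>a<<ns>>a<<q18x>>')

`findall` yields the raw match text (4 of them) because the pattern has no groups.

['<<xi>>', '<<k41vb>>', '<<ns>>', '<<q18x>>']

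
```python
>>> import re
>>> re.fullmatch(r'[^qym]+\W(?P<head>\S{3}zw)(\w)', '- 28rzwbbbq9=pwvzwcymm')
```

This matches one or more of any character except [qym], then a non-word character; then exactly 3 of a non-whitespace character, then the literal 'zw' (captured as 'head'); then a word character (captured).
`re.fullmatch` requires the pattern to consume the entire string.
Here the pattern can't cover the whole string, so the call returns None.

None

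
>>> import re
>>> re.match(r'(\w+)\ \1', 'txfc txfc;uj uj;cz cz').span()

(0, 9)

`\1` has to match the exact text group 1 already captured.
`match` is anchored at position 0; if the pattern doesn't fit there, it returns None.
The match spans [0:9] → 'txfc txfc'.
Captured: group 1 = 'txfc'.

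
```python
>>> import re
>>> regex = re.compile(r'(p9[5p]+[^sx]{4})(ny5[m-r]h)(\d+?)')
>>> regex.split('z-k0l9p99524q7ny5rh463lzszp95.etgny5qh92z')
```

['z-k0l9p99524q7ny5rh463lzsz', 'p95.etg', 'ny5qh', '9', '2z']

This matches the literal 'p9', then one or more of one of [5p], then exactly 4 of any character except [sx] (captured); then the literal 'ny5', then a character in [m-r], then the literal 'h' (captured); then one or more of a digit (lazy) (captured).
Matches to split on: at [26:39] → 'p95.etgny5qh9'.
With a capturing group present, the delimiter's captured portion is kept in the result list.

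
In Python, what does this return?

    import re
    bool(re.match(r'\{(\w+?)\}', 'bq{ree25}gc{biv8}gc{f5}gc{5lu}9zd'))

`re.match` won't scan ahead — the pattern has to work from the very first character.
Here the pattern fails at index 0, so the call returns None, and `bool(None)` is False.

False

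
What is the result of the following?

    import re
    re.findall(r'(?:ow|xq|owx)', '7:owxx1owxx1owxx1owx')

['ow', 'ow', 'ow', 'ow']

Alternation isn't longest-match — the leftmost alternative that fits at this position is chosen.
Matches: at [2:4] → 'ow'; at [7:9] → 'ow'; at [12:14] → 'ow'; at [17:19] → 'ow'.
Since nothing is captured, `findall` lists the 4 matched substrings directly.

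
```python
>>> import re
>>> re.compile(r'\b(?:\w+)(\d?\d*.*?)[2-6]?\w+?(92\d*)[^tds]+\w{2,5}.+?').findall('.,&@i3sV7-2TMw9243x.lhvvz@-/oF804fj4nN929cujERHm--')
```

[('-', '9243')]

This matches a word boundary (`\b`, zero-width); then one or more of a word character (non-capturing group); then optionally a digit, then zero or more of a digit, then zero or more of any character (lazy) (captured); then optionally a character in [2-6], then one or more of a word character (lazy); then the literal '92', then zero or more of a digit (captured); then one or more of any character except [tds], then 2 to 5 of a word character, then one or more of any character (lazy).
Scanning left to right: at [4:49] match 'i3sV7-2TMw9243x.lhvvz@-/oF804fj4nN929cujERHm-', groups = ('-', '9243').
With 2 capturing groups, `findall` returns a 2-tuple per match.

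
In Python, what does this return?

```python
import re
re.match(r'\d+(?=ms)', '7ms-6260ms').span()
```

`re.match` won't scan ahead — the pattern has to work from the very first character.
The match spans [0:1] → '7'.

(0, 1)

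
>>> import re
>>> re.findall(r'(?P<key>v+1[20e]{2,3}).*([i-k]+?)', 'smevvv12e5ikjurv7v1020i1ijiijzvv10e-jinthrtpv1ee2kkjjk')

[('vvv12e', 'k')]

This matches one or more of the literal 'v', then the literal '1', then 2 to 3 of one of [20e] (captured as 'key'); then zero or more of any character; then one or more of a character in [i-k] (lazy) (captured).
Matches: at [3:54] match 'vvv12e5ikjurv7v1020i1ijiijzvv10e-jinthrtpv1ee2kkjjk', groups = ('vvv12e', 'k').
2 groups means the one result is a tuple of 2 captured strings — 1 here.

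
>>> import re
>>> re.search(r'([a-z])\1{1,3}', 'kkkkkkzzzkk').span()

The backreference `\1` re-matches whatever the first group consumed, character for character.
The match spans [0:4] → 'kkkk'.

(0, 4)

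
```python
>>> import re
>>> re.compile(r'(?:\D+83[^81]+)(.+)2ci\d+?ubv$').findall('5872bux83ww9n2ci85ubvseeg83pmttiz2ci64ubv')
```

['85ubvseeg83pmttiz']

`findall` collects group 1 from the one match (1 total).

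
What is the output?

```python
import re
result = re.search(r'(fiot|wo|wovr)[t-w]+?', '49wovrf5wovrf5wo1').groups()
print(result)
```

('wo',)

Unlike `match`, `search` isn't anchored — it looks for the pattern anywhere in the string.
The match spans [2:5] → 'wov'.
Captured: group 1 = 'wo'.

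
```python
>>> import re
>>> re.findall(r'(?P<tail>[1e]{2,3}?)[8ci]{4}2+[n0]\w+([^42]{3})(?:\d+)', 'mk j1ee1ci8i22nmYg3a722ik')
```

Pattern: 2 to 3 of one of [1e] (lazy) (captured as 'tail'); then exactly 4 of one of [8ci], then one or more of the literal '2', then one of [n0]; then one or more of a word character; then exactly 3 of any character except [42] (captured); then one or more of a digit (non-capturing group).
Walking the string: at [5:23] match 'ee1ci8i22nmYg3a722', groups = ('ee1', '3a7').
`findall` packs the 2 group values into a tuple for every match.

[('ee1', '3a7')]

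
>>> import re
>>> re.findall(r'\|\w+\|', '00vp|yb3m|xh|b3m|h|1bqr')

['|yb3m|', '|b3m|']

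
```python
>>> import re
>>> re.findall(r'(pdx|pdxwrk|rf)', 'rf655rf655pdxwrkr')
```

Alternation isn't longest-match — the leftmost alternative that fits at this position is chosen.
Walking the string: at [0:2] match 'rf', group 1 = 'rf'; at [5:7] match 'rf', group 1 = 'rf'; at [10:13] match 'pdx', group 1 = 'pdx'.
One capturing group, so `findall` returns just the captured substring from each match — 3 in all.

['rf', 'rf', 'pdx']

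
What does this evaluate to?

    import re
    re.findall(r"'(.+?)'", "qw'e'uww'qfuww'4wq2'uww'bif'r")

['e', 'qfuww', 'uww']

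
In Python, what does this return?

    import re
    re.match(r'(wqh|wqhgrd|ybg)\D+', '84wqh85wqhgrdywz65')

None

`match` is anchored at position 0; if the pattern doesn't fit there, it returns None.
Here position 0 doesn't satisfy it, so the call returns None.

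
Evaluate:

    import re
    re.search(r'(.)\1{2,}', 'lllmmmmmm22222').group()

'lll'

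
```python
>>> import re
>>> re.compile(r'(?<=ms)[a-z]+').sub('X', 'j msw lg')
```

'j msX lg'

The positive lookaround only admits positions where the adjacent text matches; those characters stay outside the span.
Matches: at [4:5] → 'w'.
`sub` substitutes 'X' at each match site.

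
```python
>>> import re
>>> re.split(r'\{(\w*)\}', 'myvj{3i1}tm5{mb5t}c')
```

['myvj', '3i1', 'tm5', 'mb5t', 'c']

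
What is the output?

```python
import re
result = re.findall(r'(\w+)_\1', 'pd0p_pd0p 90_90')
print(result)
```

A backreference is literal: `\1` must see the identical characters the first group matched.
With a single group, `findall` returns only what that group captured — 2 items.

['pd0p', '90']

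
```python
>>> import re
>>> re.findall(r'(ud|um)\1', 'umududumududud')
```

After group 1 captures some text, `\1` only succeeds where that same text appears again.
Scanning left to right: at [2:6] match 'udud', group 1 = 'ud'; at [8:12] match 'udud', group 1 = 'ud'.
One capturing group, so `findall` returns just the captured substring from each match — 2 in all.

['ud', 'ud']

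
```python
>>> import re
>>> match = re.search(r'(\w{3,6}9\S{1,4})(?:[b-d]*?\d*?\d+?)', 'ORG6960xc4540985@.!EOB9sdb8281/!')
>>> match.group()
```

A non-greedy quantifier consumes as few characters as it can — just enough that the remainder of the pattern still matches from where it stops; whatever follows it matches normally.
The match spans [0:10] → 'ORG6960xc4'.

'ORG6960xc4'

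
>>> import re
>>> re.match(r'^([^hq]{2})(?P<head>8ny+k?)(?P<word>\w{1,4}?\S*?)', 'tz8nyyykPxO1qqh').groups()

This matches anchored at the start of the string; then exactly 2 of any character except [hq] (captured); then the literal '8n', then one or more of the literal 'y', then optionally the literal 'k' (captured as 'head'); then 1 to 4 of a word character (lazy), then zero or more of a non-whitespace character (lazy) (captured as 'word').
The `?` after the quantifier makes it lazy — it takes as little as possible before letting the rest of the pattern try.
With `match`, the pattern is implicitly anchored at the beginning.
The match spans [0:9] → 'tz8nyyykP'.
Captured: group 1 = 'tz', group 2 = '8nyyyk', group 3 = 'P'.

('tz', '8nyyyk', 'P')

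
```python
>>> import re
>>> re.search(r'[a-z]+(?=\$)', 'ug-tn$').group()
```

'tn'

Because the assertion is zero-width, the text it checks is not consumed and won't appear in the result.
Unlike `match`, `search` isn't anchored — it looks for the pattern anywhere in the string.
The match spans [3:5] → 'tn'.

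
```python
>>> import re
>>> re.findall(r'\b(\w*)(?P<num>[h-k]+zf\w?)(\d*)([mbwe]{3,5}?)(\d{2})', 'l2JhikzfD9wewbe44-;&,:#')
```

This matches a word boundary (`\b`, zero-width); then zero or more of a word character (captured); then one or more of a character in [h-k], then the literal 'zf', then optionally a word character (captured as 'num'); then zero or more of a digit (captured); then 3 to 5 of one of [mbwe] (lazy) (captured); then exactly 2 of a digit (captured).
Scanning left to right: at [0:17] match 'l2JhikzfD9wewbe44', groups = ('l2Jhi', 'kzfD', '9', 'wewbe', '44').
Multiple groups make `findall` return tuples — one 5-tuple for the one match.

[('l2Jhi', 'kzfD', '9', 'wewbe', '44')]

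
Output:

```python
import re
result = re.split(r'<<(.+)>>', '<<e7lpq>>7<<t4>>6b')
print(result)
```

Matches to split on: at [0:16] → '<<e7lpq>>7<<t4>>'.
`re.split` interleaves the captured-group text with the surrounding fragments.

['', 'e7lpq>>7<<t4', '6b']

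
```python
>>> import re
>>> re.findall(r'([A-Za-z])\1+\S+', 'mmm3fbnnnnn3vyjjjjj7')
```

A backreference is literal: `\1` must see the identical characters the first group matched.
One capturing group, so `findall` returns just the captured substring from the one match — 1 in all.

['m']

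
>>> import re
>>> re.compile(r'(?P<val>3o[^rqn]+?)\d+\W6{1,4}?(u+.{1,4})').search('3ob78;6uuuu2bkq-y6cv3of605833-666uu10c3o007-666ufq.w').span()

(0, 15)

This matches the literal '3o', then one or more of any character except [rqn] (lazy) (captured as 'val'); then one or more of a digit, then a non-word character, then 1 to 4 of a literal '6' (lazy); then one or more of a literal 'u', then 1 to 4 of any character (captured).
The match spans [0:15] → '3ob78;6uuuu2bkq'.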